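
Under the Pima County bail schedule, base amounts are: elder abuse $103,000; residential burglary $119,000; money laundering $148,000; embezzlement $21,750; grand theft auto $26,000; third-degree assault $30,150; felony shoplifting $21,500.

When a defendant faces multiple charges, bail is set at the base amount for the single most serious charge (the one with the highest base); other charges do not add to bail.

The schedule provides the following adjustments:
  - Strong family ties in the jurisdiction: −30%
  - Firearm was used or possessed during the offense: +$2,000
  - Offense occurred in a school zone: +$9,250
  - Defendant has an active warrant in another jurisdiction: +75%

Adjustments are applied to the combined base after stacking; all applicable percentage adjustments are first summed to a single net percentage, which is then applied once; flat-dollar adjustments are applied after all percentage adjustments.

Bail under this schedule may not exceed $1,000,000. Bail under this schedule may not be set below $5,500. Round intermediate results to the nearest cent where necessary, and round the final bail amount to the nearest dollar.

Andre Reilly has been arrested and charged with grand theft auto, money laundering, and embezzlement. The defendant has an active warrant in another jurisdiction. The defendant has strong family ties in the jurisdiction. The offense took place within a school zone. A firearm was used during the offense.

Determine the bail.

$225,850

Base amounts from the schedule: grand theft auto $26,000; money laundering $148,000; embezzlement $21,750.
Stacking rule: use the highest base only. Highest is money laundering at $148,000. Combined base = $148,000.
Net percentage adjustment: −30% +75% = +45%. $148,000 × 1.45 = $214,600.
Firearm was used or possessed during the offense (+$2,000 flat): $214,600 + $2,000 = $216,600.
Offense occurred in a school zone (+$9,250 flat): $216,600 + $9,250 = $225,850.
$225,850 is within the $1,000,000 maximum.
$225,850 is at or above the $5,500 minimum.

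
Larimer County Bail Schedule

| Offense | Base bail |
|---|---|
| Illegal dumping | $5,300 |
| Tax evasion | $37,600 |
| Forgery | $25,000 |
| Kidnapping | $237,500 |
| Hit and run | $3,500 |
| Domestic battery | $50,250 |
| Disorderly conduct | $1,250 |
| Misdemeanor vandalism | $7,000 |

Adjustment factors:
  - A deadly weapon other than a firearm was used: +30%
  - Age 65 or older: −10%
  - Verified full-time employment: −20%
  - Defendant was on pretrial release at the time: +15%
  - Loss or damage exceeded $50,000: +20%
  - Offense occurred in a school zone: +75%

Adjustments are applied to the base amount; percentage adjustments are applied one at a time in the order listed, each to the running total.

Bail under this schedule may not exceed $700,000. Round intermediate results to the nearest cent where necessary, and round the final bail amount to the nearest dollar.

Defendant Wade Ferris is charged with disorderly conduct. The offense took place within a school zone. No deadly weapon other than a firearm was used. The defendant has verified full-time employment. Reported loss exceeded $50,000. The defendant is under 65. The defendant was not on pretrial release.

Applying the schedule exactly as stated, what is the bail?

$2,100

Base amounts from the schedule: disorderly conduct $1,250.
Single charge. Combined base = $1,250.
Verified full-time employment (−20%): $1,250 × 0.8 = $1,000.
Loss or damage exceeded $50,000 (+20%): $1,000 × 1.2 = $1,200.
Offense occurred in a school zone (+75%): $1,200 × 1.75 = $2,100.
$2,100 is within the $700,000 maximum.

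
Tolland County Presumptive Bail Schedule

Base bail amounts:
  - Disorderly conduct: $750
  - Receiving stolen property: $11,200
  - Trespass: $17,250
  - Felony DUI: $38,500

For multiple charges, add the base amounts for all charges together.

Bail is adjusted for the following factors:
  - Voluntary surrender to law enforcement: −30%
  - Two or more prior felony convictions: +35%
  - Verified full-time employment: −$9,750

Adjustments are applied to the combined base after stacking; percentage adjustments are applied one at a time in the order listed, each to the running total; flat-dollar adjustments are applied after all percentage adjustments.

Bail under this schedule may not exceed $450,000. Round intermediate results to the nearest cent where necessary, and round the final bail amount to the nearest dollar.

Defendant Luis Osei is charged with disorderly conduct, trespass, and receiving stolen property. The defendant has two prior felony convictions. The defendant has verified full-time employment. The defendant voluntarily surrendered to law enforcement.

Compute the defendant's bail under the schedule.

$17,844

Base amounts from the schedule: disorderly conduct $750; trespass $17,250; receiving stolen property $11,200.
Stacking rule: sum of all bases. $750 + $17,250 + $11,200 = $29,200.
Voluntary surrender to law enforcement (−30%): $29,200 × 0.7 = $20,440.
Two or more prior felony convictions (+35%): $20,440 × 1.35 = $27,594.
Verified full-time employment (−$9,750 flat): $27,594 − $9,750 = $17,844.
$17,844 is within the $450,000 maximum.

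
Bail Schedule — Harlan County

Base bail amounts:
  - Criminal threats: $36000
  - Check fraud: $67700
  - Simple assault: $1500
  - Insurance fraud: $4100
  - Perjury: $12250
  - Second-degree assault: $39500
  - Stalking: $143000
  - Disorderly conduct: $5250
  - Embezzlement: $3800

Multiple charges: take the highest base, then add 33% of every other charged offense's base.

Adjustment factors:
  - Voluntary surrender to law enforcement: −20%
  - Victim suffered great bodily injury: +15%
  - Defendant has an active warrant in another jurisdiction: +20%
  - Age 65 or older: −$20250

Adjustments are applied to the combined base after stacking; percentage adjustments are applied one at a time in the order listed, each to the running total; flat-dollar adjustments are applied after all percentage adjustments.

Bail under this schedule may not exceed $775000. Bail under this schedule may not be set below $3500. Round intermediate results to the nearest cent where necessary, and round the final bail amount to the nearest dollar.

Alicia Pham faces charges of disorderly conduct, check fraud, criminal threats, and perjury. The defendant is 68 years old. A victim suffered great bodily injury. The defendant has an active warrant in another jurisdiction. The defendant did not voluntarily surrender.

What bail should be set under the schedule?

Base amounts from the schedule: disorderly conduct $5250; check fraud $67700; criminal threats $36000; perjury $12250.
Stacking rule: highest base plus 33% of each additional charge. Highest is check fraud at $67700. Additional: $5250 × 33% = $1732.50; $36000 × 33% = $11880; $12250 × 33% = $4042.50. Combined base = $67700 + $17655 = $85355.
Victim suffered great bodily injury (+15%): $85355 × 1.15 = $98158.25.
Defendant has an active warrant in another jurisdiction (+20%): $98158.25 × 1.2 = $117789.90.
Age 65 or older (−$20250 flat): $117789.90 − $20250 = $97539.90.
$97539.90 is within the $775000 maximum.
$97539.90 is at or above the $3500 minimum.
Rounded to the nearest dollar: $97540.

$97540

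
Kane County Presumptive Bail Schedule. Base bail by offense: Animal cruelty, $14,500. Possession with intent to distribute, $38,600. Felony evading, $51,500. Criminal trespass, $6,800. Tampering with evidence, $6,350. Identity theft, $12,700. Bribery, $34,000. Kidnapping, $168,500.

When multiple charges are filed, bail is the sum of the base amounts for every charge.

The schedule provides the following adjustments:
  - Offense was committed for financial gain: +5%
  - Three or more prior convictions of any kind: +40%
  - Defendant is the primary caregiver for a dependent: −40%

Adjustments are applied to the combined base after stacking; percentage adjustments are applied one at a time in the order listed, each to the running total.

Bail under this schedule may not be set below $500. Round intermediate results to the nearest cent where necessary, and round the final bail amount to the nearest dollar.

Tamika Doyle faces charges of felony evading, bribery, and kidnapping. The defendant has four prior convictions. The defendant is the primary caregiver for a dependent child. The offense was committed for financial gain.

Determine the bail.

$224,028

Base amounts from the schedule: felony evading $51,500; bribery $34,000; kidnapping $168,500.
Stacking rule: sum of all bases. $51,500 + $34,000 + $168,500 = $254,000.
Offense was committed for financial gain (+5%): $254,000 × 1.05 = $266,700.
Three or more prior convictions of any kind (+40%): $266,700 × 1.4 = $373,380.
Defendant is the primary caregiver for a dependent (−40%): $373,380 × 0.6 = $224,028.
$224,028 is at or above the $500 minimum.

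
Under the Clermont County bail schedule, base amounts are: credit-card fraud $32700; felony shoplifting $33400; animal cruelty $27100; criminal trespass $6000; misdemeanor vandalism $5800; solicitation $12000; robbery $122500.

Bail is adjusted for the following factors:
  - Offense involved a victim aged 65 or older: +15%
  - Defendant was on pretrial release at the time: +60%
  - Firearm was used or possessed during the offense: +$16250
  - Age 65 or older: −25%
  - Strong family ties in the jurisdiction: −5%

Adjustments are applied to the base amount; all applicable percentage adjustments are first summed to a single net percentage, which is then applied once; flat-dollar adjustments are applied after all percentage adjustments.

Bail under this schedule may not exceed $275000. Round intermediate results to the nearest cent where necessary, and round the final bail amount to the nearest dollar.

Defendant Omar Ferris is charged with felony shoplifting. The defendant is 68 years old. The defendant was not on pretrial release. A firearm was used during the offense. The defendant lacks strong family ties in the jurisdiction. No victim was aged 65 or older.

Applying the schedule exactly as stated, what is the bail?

$41300

Base amounts from the schedule: felony shoplifting $33400.
Single charge. Combined base = $33400.
Age 65 or older (−25%): $33400 × 0.75 = $25050.
Firearm was used or possessed during the offense (+$16250 flat): $25050 + $16250 = $41300.
$41300 is within the $275000 maximum.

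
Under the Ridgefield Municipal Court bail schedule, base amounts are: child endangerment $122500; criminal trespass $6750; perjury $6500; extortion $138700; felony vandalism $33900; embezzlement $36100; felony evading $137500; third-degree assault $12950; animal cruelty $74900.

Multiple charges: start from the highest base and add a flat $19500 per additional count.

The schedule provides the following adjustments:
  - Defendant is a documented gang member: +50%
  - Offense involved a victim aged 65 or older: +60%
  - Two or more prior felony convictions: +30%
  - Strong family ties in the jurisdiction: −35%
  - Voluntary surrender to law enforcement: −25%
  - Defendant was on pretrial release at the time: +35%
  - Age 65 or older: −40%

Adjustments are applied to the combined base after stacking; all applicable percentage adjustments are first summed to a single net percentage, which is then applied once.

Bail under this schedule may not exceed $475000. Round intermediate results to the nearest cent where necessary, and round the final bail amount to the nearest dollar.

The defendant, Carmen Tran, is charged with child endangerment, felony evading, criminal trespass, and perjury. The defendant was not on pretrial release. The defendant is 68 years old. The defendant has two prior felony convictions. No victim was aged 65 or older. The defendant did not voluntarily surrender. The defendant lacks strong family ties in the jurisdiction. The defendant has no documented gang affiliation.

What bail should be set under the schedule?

Base amounts from the schedule: child endangerment $122500; felony evading $137500; criminal trespass $6750; perjury $6500.
Stacking rule: highest base plus $19500 per additional charge. Highest is felony evading at $137500; 3 additional charges → +$58500. Combined base = $196000.
Net percentage adjustment: +30% −40% = −10%. $196000 × 0.9 = $176400.
$176400 is within the $475000 maximum.

$176400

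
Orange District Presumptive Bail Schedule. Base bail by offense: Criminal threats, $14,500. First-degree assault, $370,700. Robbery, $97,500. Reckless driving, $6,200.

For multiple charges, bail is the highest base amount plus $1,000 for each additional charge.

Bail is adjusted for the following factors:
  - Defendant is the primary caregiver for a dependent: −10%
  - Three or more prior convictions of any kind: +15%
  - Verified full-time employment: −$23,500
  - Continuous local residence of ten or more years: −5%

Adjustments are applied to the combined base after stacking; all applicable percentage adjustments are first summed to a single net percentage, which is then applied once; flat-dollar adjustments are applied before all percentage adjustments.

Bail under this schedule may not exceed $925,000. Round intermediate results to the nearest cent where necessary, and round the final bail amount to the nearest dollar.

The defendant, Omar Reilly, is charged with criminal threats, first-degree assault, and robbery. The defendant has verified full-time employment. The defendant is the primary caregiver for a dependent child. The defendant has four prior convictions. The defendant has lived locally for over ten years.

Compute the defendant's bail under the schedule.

Base amounts from the schedule: criminal threats $14,500; first-degree assault $370,700; robbery $97,500.
Stacking rule: highest base plus $1,000 per additional charge. Highest is first-degree assault at $370,700; 2 additional charges → +$2,000. Combined base = $372,700.
Verified full-time employment (−$23,500 flat): $372,700 − $23,500 = $349,200.
Net percentage adjustment: −10% +15% −5% = +0%. $349,200 × 1 = $349,200.
$349,200 is within the $925,000 maximum.

$349,200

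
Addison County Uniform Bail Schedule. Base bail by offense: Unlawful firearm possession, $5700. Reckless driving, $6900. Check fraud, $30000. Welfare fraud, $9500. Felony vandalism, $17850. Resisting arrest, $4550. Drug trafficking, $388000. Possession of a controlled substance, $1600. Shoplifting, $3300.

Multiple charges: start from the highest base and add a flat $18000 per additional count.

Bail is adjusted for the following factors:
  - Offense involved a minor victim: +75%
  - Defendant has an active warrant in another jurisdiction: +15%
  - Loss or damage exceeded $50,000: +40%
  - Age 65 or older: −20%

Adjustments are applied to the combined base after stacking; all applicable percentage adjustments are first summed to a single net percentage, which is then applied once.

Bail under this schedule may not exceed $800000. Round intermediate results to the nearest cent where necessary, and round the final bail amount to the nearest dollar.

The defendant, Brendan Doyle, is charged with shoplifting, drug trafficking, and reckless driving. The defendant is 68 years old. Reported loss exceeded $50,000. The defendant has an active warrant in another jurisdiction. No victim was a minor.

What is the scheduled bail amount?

$572400

Base amounts from the schedule: shoplifting $3300; drug trafficking $388000; reckless driving $6900.
Stacking rule: highest base plus $18000 per additional charge. Highest is drug trafficking at $388000; 2 additional charges → +$36000. Combined base = $424000.
Net percentage adjustment: +15% +40% −20% = +35%. $424000 × 1.35 = $572400.
$572400 is within the $800000 maximum.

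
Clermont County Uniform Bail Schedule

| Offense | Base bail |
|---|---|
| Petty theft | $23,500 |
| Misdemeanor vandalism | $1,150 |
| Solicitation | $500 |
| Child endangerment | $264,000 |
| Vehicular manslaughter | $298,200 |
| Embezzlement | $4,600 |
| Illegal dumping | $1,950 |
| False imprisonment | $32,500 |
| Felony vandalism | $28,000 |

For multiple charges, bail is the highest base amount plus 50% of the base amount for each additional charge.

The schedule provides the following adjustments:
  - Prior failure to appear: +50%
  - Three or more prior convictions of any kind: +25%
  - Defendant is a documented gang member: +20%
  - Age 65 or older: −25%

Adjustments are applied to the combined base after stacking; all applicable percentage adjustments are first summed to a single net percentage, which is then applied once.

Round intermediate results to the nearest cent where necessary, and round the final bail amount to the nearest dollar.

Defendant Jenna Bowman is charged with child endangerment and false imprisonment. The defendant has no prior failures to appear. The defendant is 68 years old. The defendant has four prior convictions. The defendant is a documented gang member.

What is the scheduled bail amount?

Base amounts from the schedule: child endangerment $264,000; false imprisonment $32,500.
Stacking rule: highest base plus 50% of each additional charge. Highest is child endangerment at $264,000. Additional: $32,500 × 50% = $16,250. Combined base = $264,000 + $16,250 = $280,250.
Net percentage adjustment: +25% +20% −25% = +20%. $280,250 × 1.2 = $336,300.

$336,300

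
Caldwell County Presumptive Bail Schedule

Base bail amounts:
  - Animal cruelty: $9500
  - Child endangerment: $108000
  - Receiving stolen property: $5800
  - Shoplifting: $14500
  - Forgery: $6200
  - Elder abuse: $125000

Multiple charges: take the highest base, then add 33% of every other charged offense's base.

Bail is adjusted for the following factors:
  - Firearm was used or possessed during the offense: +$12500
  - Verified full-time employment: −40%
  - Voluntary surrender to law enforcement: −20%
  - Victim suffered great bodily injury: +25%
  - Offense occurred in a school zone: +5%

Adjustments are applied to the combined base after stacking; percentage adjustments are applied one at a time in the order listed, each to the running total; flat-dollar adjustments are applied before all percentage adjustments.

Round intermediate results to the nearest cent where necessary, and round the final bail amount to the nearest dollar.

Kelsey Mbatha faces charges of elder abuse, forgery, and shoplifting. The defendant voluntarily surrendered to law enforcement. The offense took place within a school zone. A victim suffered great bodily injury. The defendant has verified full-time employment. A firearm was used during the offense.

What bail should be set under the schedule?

Base amounts from the schedule: elder abuse $125000; forgery $6200; shoplifting $14500.
Stacking rule: highest base plus 33% of each additional charge. Highest is elder abuse at $125000. Additional: $6200 × 33% = $2046; $14500 × 33% = $4785. Combined base = $125000 + $6831 = $131831.
Firearm was used or possessed during the offense (+$12500 flat): $131831 + $12500 = $144331.
Verified full-time employment (−40%): $144331 × 0.6 = $86598.60.
Voluntary surrender to law enforcement (−20%): $86598.60 × 0.8 = $69278.88.
Victim suffered great bodily injury (+25%): $69278.88 × 1.25 = $86598.60.
Offense occurred in a school zone (+5%): $86598.60 × 1.05 = $90928.53.
Rounded to the nearest dollar: $90929.

$90929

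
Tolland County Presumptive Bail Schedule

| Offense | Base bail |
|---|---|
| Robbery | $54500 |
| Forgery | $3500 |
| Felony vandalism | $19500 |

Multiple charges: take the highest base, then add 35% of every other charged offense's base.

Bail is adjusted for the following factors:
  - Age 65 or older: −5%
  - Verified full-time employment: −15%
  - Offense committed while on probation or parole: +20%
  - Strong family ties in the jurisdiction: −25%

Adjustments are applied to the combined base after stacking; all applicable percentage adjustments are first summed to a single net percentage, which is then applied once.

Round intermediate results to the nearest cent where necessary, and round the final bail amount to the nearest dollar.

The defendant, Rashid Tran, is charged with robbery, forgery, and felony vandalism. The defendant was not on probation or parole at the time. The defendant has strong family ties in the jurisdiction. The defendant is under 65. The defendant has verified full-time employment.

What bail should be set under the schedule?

$37530

Base amounts from the schedule: robbery $54500; forgery $3500; felony vandalism $19500.
Stacking rule: highest base plus 35% of each additional charge. Highest is robbery at $54500. Additional: $3500 × 35% = $1225; $19500 × 35% = $6825. Combined base = $54500 + $8050 = $62550.
Net percentage adjustment: −15% −25% = −40%. $62550 × 0.6 = $37530.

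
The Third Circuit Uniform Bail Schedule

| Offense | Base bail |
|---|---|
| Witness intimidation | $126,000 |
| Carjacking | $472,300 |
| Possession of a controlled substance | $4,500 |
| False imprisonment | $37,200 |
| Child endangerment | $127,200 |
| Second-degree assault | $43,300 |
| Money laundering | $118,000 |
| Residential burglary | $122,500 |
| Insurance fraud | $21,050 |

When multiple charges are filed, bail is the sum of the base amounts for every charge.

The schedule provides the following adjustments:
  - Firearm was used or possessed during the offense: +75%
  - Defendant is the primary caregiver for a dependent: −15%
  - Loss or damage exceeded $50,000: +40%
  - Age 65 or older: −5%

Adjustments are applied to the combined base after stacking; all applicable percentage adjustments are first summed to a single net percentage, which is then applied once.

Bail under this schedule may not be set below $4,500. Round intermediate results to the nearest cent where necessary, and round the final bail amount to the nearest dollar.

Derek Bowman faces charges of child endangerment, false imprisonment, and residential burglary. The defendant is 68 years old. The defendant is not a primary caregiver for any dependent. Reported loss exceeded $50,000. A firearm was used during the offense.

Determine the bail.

Base amounts from the schedule: child endangerment $127,200; false imprisonment $37,200; residential burglary $122,500.
Stacking rule: sum of all bases. $127,200 + $37,200 + $122,500 = $286,900.
Net percentage adjustment: +75% +40% −5% = +110%. $286,900 × 2.1 = $602,490.
$602,490 is at or above the $4,500 minimum.

$602,490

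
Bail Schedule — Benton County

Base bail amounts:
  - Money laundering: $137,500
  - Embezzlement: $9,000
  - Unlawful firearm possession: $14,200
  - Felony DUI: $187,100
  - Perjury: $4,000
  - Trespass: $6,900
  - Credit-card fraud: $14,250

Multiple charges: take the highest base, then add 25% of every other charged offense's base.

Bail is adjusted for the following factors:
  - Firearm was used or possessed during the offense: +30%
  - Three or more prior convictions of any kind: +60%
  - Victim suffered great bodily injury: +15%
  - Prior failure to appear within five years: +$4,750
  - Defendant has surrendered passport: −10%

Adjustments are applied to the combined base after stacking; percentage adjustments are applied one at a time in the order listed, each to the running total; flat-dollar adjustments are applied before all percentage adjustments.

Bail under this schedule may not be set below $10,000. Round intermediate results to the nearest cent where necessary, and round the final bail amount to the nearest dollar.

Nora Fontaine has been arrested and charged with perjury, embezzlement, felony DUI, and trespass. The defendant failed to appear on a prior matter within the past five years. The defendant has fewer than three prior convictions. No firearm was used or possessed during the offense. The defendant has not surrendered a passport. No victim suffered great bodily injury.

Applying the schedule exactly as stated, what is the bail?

Base amounts from the schedule: perjury $4,000; embezzlement $9,000; felony DUI $187,100; trespass $6,900.
Stacking rule: highest base plus 25% of each additional charge. Highest is felony DUI at $187,100. Additional: $4,000 × 25% = $1,000; $9,000 × 25% = $2,250; $6,900 × 25% = $1,725. Combined base = $187,100 + $4,975 = $192,075.
Prior failure to appear within five years (+$4,750 flat): $192,075 + $4,750 = $196,825.
$196,825 is at or above the $10,000 minimum.

$196,825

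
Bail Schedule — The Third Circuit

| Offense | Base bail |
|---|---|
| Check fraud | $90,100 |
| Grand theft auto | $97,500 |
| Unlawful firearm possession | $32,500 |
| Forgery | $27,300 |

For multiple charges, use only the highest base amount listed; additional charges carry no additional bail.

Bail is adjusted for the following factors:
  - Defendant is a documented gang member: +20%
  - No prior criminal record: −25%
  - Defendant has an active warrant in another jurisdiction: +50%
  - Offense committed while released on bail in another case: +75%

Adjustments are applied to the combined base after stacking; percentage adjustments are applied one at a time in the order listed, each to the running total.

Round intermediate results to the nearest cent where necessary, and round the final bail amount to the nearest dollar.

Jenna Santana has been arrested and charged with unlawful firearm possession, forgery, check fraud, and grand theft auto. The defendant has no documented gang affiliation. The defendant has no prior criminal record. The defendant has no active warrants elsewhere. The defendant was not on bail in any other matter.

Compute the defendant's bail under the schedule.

Base amounts from the schedule: unlawful firearm possession $32,500; forgery $27,300; check fraud $90,100; grand theft auto $97,500.
Stacking rule: use the highest base only. Highest is grand theft auto at $97,500. Combined base = $97,500.
No prior criminal record (−25%): $97,500 × 0.75 = $73,125.

$73,125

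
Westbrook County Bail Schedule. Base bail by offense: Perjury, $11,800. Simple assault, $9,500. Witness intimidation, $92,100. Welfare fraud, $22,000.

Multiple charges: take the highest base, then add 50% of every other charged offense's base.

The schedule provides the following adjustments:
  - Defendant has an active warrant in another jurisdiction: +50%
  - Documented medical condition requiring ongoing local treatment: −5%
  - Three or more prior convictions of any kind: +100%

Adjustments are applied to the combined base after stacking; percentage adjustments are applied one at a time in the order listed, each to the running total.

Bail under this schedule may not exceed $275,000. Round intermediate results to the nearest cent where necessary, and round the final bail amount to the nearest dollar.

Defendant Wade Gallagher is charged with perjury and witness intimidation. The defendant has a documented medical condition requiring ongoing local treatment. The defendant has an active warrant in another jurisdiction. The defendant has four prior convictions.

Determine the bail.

$275,000

Base amounts from the schedule: perjury $11,800; witness intimidation $92,100.
Stacking rule: highest base plus 50% of each additional charge. Highest is witness intimidation at $92,100. Additional: $11,800 × 50% = $5,900. Combined base = $92,100 + $5,900 = $98,000.
Defendant has an active warrant in another jurisdiction (+50%): $98,000 × 1.5 = $147,000.
Documented medical condition requiring ongoing local treatment (−5%): $147,000 × 0.95 = $139,650.
Three or more prior convictions of any kind (+100%): $139,650 × 2 = $279,300.
Result $279,300 exceeds the maximum of $275,000; bail is capped at $275,000.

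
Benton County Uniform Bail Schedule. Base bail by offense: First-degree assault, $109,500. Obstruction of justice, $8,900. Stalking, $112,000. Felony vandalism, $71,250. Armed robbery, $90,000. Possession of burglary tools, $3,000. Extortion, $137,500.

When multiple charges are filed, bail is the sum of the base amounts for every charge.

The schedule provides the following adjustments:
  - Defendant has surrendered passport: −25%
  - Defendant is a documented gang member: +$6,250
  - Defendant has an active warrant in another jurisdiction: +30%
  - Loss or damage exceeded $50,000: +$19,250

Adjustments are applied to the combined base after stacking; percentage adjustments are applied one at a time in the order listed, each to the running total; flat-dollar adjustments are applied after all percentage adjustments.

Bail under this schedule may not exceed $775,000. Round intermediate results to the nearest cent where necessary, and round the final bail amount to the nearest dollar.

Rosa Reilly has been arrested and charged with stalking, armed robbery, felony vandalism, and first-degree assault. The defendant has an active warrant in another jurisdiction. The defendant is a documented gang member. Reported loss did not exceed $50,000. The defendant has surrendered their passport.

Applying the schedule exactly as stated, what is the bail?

$379,431

Base amounts from the schedule: stalking $112,000; armed robbery $90,000; felony vandalism $71,250; first-degree assault $109,500.
Stacking rule: sum of all bases. $112,000 + $90,000 + $71,250 + $109,500 = $382,750.
Defendant has surrendered passport (−25%): $382,750 × 0.75 = $287,062.50.
Defendant has an active warrant in another jurisdiction (+30%): $287,062.50 × 1.3 = $373,181.25.
Defendant is a documented gang member (+$6,250 flat): $373,181.25 + $6,250 = $379,431.25.
$379,431.25 is within the $775,000 maximum.
Rounded to the nearest dollar: $379,431.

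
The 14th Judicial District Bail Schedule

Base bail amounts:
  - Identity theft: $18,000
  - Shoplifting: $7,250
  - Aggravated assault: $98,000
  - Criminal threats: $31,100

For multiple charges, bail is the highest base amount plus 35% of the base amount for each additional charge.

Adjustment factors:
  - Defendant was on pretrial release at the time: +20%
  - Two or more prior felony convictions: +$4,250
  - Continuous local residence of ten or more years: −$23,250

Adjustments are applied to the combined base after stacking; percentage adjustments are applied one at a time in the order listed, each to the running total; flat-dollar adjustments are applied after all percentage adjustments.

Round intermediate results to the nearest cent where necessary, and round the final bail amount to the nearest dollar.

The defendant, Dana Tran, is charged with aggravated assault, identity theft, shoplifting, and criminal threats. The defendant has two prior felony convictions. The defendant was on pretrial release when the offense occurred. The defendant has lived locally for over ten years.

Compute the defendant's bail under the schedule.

Base amounts from the schedule: aggravated assault $98,000; identity theft $18,000; shoplifting $7,250; criminal threats $31,100.
Stacking rule: highest base plus 35% of each additional charge. Highest is aggravated assault at $98,000. Additional: $18,000 × 35% = $6,300; $7,250 × 35% = $2,537.50; $31,100 × 35% = $10,885. Combined base = $98,000 + $19,722.50 = $117,722.50.
Defendant was on pretrial release at the time (+20%): $117,722.50 × 1.2 = $141,267.
Two or more prior felony convictions (+$4,250 flat): $141,267 + $4,250 = $145,517.
Continuous local residence of ten or more years (−$23,250 flat): $145,517 − $23,250 = $122,267.

$122,267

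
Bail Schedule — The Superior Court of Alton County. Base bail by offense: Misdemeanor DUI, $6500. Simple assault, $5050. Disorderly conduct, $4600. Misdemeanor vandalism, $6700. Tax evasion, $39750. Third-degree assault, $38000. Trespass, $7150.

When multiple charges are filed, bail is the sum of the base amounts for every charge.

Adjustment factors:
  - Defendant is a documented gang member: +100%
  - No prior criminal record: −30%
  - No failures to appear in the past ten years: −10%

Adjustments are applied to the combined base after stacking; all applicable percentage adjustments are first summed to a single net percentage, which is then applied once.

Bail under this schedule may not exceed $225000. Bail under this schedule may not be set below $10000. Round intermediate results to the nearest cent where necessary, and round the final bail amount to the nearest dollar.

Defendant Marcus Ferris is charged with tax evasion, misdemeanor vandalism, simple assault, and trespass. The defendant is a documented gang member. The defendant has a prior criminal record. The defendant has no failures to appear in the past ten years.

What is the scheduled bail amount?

Base amounts from the schedule: tax evasion $39750; misdemeanor vandalism $6700; simple assault $5050; trespass $7150.
Stacking rule: sum of all bases. $39750 + $6700 + $5050 + $7150 = $58650.
Net percentage adjustment: +100% −10% = +90%. $58650 × 1.9 = $111435.
$111435 is within the $225000 maximum.
$111435 is at or above the $10000 minimum.

$111435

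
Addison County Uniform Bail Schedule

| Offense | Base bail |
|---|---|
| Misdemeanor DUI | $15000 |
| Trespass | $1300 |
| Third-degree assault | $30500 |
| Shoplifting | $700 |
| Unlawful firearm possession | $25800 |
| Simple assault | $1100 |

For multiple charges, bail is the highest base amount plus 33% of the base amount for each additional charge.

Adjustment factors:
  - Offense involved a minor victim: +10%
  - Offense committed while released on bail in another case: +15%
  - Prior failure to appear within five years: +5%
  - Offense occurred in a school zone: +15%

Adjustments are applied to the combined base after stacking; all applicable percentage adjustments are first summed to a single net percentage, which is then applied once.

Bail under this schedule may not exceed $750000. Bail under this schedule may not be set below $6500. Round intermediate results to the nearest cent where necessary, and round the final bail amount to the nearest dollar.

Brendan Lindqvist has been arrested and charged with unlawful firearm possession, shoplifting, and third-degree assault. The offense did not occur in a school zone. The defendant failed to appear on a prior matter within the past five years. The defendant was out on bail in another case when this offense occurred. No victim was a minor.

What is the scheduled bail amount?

Base amounts from the schedule: unlawful firearm possession $25800; shoplifting $700; third-degree assault $30500.
Stacking rule: highest base plus 33% of each additional charge. Highest is third-degree assault at $30500. Additional: $25800 × 33% = $8514; $700 × 33% = $231. Combined base = $30500 + $8745 = $39245.
Net percentage adjustment: +15% +5% = +20%. $39245 × 1.2 = $47094.
$47094 is within the $750000 maximum.
$47094 is at or above the $6500 minimum.

$47094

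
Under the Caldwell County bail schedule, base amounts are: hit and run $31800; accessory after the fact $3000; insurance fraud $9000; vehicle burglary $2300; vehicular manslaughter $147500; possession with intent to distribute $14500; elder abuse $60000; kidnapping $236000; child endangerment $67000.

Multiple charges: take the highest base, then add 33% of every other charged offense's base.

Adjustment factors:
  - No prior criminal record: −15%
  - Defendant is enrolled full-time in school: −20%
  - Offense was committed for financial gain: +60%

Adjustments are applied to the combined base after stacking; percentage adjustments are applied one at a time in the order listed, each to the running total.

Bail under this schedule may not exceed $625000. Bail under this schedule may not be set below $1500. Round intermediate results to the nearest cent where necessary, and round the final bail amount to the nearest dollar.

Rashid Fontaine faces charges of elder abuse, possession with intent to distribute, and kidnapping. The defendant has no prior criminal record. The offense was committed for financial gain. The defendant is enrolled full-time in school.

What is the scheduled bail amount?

Base amounts from the schedule: elder abuse $60000; possession with intent to distribute $14500; kidnapping $236000.
Stacking rule: highest base plus 33% of each additional charge. Highest is kidnapping at $236000. Additional: $60000 × 33% = $19800; $14500 × 33% = $4785. Combined base = $236000 + $24585 = $260585.
No prior criminal record (−15%): $260585 × 0.85 = $221497.25.
Defendant is enrolled full-time in school (−20%): $221497.25 × 0.8 = $177197.80.
Offense was committed for financial gain (+60%): $177197.80 × 1.6 = $283516.48.
$283516.48 is within the $625000 maximum.
$283516.48 is at or above the $1500 minimum.
Rounded to the nearest dollar: $283516.

$283516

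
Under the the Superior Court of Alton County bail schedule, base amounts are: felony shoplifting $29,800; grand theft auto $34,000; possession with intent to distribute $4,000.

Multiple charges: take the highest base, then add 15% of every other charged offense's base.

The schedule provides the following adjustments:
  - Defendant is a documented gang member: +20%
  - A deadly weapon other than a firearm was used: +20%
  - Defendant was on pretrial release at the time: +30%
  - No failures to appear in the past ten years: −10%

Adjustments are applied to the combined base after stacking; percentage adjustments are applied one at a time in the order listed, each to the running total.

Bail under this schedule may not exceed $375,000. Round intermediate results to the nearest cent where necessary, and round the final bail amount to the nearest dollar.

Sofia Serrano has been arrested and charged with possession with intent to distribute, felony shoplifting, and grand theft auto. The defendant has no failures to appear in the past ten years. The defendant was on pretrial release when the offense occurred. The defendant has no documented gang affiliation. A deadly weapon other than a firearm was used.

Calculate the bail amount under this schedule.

Base amounts from the schedule: possession with intent to distribute $4,000; felony shoplifting $29,800; grand theft auto $34,000.
Stacking rule: highest base plus 15% of each additional charge. Highest is grand theft auto at $34,000. Additional: $4,000 × 15% = $600; $29,800 × 15% = $4,470. Combined base = $34,000 + $5,070 = $39,070.
A deadly weapon other than a firearm was used (+20%): $39,070 × 1.2 = $46,884.
Defendant was on pretrial release at the time (+30%): $46,884 × 1.3 = $60,949.20.
No failures to appear in the past ten years (−10%): $60,949.20 × 0.9 = $54,854.28.
$54,854.28 is within the $375,000 maximum.
Rounded to the nearest dollar: $54,854.

$54,854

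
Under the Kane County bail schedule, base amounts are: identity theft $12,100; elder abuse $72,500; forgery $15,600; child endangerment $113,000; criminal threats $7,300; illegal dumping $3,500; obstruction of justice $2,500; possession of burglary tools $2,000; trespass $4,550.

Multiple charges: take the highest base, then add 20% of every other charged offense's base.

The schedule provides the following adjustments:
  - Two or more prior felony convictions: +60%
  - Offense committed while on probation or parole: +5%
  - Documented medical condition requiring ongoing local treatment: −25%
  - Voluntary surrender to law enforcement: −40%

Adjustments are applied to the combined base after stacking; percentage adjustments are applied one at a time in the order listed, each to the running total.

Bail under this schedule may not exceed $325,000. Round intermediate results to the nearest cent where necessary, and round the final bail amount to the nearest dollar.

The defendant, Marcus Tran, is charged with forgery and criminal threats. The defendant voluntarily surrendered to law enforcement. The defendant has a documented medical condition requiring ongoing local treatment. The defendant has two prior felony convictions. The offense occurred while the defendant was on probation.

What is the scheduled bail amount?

Base amounts from the schedule: forgery $15,600; criminal threats $7,300.
Stacking rule: highest base plus 20% of each additional charge. Highest is forgery at $15,600. Additional: $7,300 × 20% = $1,460. Combined base = $15,600 + $1,460 = $17,060.
Two or more prior felony convictions (+60%): $17,060 × 1.6 = $27,296.
Offense committed while on probation or parole (+5%): $27,296 × 1.05 = $28,660.80.
Documented medical condition requiring ongoing local treatment (−25%): $28,660.80 × 0.75 = $21,495.60.
Voluntary surrender to law enforcement (−40%): $21,495.60 × 0.6 = $12,897.36.
$12,897.36 is within the $325,000 maximum.
Rounded to the nearest dollar: $12,897.

$12,897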